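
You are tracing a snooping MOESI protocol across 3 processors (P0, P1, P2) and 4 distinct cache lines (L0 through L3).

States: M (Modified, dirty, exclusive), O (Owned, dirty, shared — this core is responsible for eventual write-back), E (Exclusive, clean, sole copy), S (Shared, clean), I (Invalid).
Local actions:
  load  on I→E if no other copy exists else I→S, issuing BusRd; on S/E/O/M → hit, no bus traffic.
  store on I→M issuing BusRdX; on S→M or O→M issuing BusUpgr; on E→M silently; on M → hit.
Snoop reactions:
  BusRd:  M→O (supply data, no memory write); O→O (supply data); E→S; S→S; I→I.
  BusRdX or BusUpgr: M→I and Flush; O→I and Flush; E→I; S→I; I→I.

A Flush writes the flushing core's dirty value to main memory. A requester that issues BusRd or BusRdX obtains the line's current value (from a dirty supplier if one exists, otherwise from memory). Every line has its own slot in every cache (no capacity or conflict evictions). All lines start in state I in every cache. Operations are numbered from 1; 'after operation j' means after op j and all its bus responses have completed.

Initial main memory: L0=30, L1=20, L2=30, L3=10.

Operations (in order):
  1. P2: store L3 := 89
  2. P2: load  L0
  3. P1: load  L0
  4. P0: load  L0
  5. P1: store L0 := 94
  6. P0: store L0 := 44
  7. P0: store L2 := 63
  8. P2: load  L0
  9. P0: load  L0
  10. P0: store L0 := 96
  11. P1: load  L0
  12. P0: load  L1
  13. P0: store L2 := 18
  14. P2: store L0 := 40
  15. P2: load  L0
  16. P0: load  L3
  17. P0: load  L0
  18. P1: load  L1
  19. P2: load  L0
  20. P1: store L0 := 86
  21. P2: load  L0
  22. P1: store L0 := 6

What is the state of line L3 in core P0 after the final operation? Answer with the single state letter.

[1] P2: store L3 := 89 | P0:I, P1:I, P2:M(89) | bus: BusRdX
[2] P2: load  L0 | P0:I, P1:I, P2:E(30) | bus: BusRd
[3] P1: load  L0 | P0:I, P1:S(30), P2:S(30) | bus: BusRd
[4] P0: load  L0 | P0:S(30), P1:S(30), P2:S(30) | bus: BusRd
[5] P1: store L0 := 94 | P0:I, P1:M(94), P2:I | bus: BusUpgr
[6] P0: store L0 := 44 | P0:M(44), P1:I, P2:I | bus: BusRdX,Flush
[7] P0: store L2 := 63 | P0:M(63), P1:I, P2:I | bus: BusRdX
[8] P2: load  L0 | P0:O(44), P1:I, P2:S(44) | bus: BusRd
[9] P0: load  L0 | P0:O(44), P1:I, P2:S(44) | bus: none
[10] P0: store L0 := 96 | P0:M(96), P1:I, P2:I | bus: BusUpgr
[11] P1: load  L0 | P0:O(96), P1:S(96), P2:I | bus: BusRd
[12] P0: load  L1 | P0:E(20), P1:I, P2:I | bus: BusRd
[13] P0: store L2 := 18 | P0:M(18), P1:I, P2:I | bus: none
[14] P2: store L0 := 40 | P0:I, P1:I, P2:M(40) | bus: BusRdX,Flush
[15] P2: load  L0 | P0:I, P1:I, P2:M(40) | bus: none
[16] P0: load  L3 | P0:S(89), P1:I, P2:O(89) | bus: BusRd
[17] P0: load  L0 | P0:S(40), P1:I, P2:O(40) | bus: BusRd
[18] P1: load  L1 | P0:S(20), P1:S(20), P2:I | bus: BusRd
[19] P2: load  L0 | P0:S(40), P1:I, P2:O(40) | bus: none
[20] P1: store L0 := 86 | P0:I, P1:M(86), P2:I | bus: BusRdX,Flush
[21] P2: load  L0 | P0:I, P1:O(86), P2:S(86) | bus: BusRd
[22] P1: store L0 := 6 | P0:I, P1:M(6), P2:I | bus: BusUpgr

state = S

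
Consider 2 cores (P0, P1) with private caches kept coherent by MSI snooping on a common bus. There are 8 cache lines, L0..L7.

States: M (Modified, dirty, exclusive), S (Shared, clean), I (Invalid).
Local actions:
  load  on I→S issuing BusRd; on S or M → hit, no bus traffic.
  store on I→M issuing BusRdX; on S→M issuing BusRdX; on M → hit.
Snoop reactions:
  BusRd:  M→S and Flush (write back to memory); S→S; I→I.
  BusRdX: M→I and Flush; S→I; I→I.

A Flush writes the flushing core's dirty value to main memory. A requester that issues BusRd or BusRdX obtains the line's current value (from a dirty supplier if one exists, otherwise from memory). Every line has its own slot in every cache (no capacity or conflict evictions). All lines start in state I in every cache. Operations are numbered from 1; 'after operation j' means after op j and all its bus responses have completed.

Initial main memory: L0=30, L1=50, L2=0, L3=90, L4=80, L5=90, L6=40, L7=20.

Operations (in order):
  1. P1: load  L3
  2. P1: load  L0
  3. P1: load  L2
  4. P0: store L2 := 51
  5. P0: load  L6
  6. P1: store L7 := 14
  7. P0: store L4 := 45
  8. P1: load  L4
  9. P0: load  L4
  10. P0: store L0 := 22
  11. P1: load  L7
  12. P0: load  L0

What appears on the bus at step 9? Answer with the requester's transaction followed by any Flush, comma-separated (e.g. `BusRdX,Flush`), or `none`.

bus = none

step 1: P1: load  L3  ⟶  IS  (L3)  txn=BusRd  M[L3]=90
step 2: P1: load  L0  ⟶  IS  (L0)  txn=BusRd  M[L0]=30
step 3: P1: load  L2  ⟶  IS  (L2)  txn=BusRd  M[L2]=0
step 4: P0: store L2 := 51  ⟶  MI  (L2)  txn=BusRdX  M[L2]=0
step 5: P0: load  L6  ⟶  SI  (L6)  txn=BusRd  M[L6]=40
step 6: P1: store L7 := 14  ⟶  IM  (L7)  txn=BusRdX  M[L7]=20
step 7: P0: store L4 := 45  ⟶  MI  (L4)  txn=BusRdX  M[L4]=80
step 8: P1: load  L4  ⟶  SS  (L4)  txn=BusRd+Flush  M[L4]=45
step 9: P0: load  L4  ⟶  SS  (L4)  txn=∅  M[L4]=45
step 10: P0: store L0 := 22  ⟶  MI  (L0)  txn=BusRdX  M[L0]=30
step 11: P1: load  L7  ⟶  IM  (L7)  txn=∅  M[L7]=20
step 12: P0: load  L0  ⟶  MI  (L0)  txn=∅  M[L0]=30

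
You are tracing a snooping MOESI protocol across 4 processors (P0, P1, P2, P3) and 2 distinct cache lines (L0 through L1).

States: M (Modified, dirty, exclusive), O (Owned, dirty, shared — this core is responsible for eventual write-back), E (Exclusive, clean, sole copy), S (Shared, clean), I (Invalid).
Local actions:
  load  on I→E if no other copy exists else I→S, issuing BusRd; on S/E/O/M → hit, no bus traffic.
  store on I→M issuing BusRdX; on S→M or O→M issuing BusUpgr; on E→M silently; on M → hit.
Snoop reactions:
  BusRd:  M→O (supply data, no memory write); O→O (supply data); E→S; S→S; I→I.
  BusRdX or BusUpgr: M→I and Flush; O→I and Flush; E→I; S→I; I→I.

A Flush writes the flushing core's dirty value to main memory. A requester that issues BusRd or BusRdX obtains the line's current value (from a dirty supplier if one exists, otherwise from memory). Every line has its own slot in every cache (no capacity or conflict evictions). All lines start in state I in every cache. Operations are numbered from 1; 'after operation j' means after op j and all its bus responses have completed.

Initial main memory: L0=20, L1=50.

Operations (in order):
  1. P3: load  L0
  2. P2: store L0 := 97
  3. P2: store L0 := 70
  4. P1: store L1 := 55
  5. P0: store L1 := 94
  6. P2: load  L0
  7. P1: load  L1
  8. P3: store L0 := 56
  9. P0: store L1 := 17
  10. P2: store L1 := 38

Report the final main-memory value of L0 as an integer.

  op1 P3: load  L0 → I/I/I/E on L0; bus BusRd; mem=20
  op2 P2: store L0 := 97 → I/I/M/I on L0; bus BusRdX; mem=20
  op3 P2: store L0 := 70 → I/I/M/I on L0; bus (none); mem=20
  op4 P1: store L1 := 55 → I/M/I/I on L1; bus BusRdX; mem=50
  op5 P0: store L1 := 94 → M/I/I/I on L1; bus BusRdX Flush; mem=55
  op6 P2: load  L0 → I/I/M/I on L0; bus (none); mem=20
  op7 P1: load  L1 → O/S/I/I on L1; bus BusRd; mem=55
  op8 P3: store L0 := 56 → I/I/I/M on L0; bus BusRdX Flush; mem=70
  op9 P0: store L1 := 17 → M/I/I/I on L1; bus BusUpgr; mem=55
  op10 P2: store L1 := 38 → I/I/M/I on L1; bus BusRdX Flush; mem=17

memory[L0] = 70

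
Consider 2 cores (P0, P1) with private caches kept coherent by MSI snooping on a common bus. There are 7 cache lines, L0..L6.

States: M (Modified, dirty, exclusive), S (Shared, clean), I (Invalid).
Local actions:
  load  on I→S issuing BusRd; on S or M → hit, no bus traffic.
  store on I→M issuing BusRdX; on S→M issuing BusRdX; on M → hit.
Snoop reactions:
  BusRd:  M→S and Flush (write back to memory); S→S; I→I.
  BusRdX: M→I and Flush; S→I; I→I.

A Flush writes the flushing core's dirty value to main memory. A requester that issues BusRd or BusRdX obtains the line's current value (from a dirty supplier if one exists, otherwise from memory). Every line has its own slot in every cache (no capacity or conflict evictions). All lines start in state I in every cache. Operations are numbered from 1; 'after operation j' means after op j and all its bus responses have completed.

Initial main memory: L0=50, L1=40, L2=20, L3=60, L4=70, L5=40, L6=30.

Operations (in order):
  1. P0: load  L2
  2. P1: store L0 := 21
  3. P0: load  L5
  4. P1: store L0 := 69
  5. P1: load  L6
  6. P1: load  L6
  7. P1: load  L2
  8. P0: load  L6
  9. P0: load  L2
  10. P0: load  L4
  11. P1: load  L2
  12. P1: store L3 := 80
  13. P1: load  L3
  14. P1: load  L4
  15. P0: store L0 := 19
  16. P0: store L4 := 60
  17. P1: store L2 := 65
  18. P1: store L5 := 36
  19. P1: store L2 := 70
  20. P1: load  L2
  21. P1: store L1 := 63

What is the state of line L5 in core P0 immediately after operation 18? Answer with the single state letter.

[1] P0: load  L2 | P0:S(20), P1:I | bus: BusRd
[2] P1: store L0 := 21 | P0:I, P1:M(21) | bus: BusRdX
[3] P0: load  L5 | P0:S(40), P1:I | bus: BusRd
[4] P1: store L0 := 69 | P0:I, P1:M(69) | bus: none
[5] P1: load  L6 | P0:I, P1:S(30) | bus: BusRd
[6] P1: load  L6 | P0:I, P1:S(30) | bus: none
[7] P1: load  L2 | P0:S(20), P1:S(20) | bus: BusRd
[8] P0: load  L6 | P0:S(30), P1:S(30) | bus: BusRd
[9] P0: load  L2 | P0:S(20), P1:S(20) | bus: none
[10] P0: load  L4 | P0:S(70), P1:I | bus: BusRd
[11] P1: load  L2 | P0:S(20), P1:S(20) | bus: none
[12] P1: store L3 := 80 | P0:I, P1:M(80) | bus: BusRdX
[13] P1: load  L3 | P0:I, P1:M(80) | bus: none
[14] P1: load  L4 | P0:S(70), P1:S(70) | bus: BusRd
[15] P0: store L0 := 19 | P0:M(19), P1:I | bus: BusRdX,Flush
[16] P0: store L4 := 60 | P0:M(60), P1:I | bus: BusRdX
[17] P1: store L2 := 65 | P0:I, P1:M(65) | bus: BusRdX
[18] P1: store L5 := 36 | P0:I, P1:M(36) | bus: BusRdX
[19] P1: store L2 := 70 | P0:I, P1:M(70) | bus: none
[20] P1: load  L2 | P0:I, P1:M(70) | bus: none
[21] P1: store L1 := 63 | P0:I, P1:M(63) | bus: BusRdX

state = I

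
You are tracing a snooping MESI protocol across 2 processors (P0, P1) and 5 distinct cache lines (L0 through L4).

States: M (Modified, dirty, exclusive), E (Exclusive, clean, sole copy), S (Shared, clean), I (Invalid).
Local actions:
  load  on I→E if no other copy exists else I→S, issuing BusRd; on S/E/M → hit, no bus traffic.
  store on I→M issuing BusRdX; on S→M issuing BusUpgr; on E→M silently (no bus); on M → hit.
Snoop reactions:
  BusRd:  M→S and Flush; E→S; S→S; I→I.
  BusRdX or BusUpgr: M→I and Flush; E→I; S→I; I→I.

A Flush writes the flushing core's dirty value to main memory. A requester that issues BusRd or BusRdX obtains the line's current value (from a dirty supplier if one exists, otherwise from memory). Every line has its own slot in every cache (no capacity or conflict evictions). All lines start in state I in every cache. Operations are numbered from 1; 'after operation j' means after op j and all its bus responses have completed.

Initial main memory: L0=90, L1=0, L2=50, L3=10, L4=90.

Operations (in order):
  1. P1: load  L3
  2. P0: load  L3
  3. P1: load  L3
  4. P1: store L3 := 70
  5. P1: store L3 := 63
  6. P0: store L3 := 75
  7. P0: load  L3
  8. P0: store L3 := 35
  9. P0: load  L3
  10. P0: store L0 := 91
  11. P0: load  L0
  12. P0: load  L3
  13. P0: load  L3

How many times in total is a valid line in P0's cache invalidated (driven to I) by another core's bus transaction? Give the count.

  op1 P1: load  L3 → I/E on L3; bus BusRd; mem=10
  op2 P0: load  L3 → S/S on L3; bus BusRd; mem=10
  op3 P1: load  L3 → S/S on L3; bus (none); mem=10
  op4 P1: store L3 := 70 → I/M on L3; bus BusUpgr; mem=10
  op5 P1: store L3 := 63 → I/M on L3; bus (none); mem=10
  op6 P0: store L3 := 75 → M/I on L3; bus BusRdX Flush; mem=63
  op7 P0: load  L3 → M/I on L3; bus (none); mem=63
  op8 P0: store L3 := 35 → M/I on L3; bus (none); mem=63
  op9 P0: load  L3 → M/I on L3; bus (none); mem=63
  op10 P0: store L0 := 91 → M/I on L0; bus BusRdX; mem=90
  op11 P0: load  L0 → M/I on L0; bus (none); mem=90
  op12 P0: load  L3 → M/I on L3; bus (none); mem=63
  op13 P0: load  L3 → M/I on L3; bus (none); mem=63

invalidations = 1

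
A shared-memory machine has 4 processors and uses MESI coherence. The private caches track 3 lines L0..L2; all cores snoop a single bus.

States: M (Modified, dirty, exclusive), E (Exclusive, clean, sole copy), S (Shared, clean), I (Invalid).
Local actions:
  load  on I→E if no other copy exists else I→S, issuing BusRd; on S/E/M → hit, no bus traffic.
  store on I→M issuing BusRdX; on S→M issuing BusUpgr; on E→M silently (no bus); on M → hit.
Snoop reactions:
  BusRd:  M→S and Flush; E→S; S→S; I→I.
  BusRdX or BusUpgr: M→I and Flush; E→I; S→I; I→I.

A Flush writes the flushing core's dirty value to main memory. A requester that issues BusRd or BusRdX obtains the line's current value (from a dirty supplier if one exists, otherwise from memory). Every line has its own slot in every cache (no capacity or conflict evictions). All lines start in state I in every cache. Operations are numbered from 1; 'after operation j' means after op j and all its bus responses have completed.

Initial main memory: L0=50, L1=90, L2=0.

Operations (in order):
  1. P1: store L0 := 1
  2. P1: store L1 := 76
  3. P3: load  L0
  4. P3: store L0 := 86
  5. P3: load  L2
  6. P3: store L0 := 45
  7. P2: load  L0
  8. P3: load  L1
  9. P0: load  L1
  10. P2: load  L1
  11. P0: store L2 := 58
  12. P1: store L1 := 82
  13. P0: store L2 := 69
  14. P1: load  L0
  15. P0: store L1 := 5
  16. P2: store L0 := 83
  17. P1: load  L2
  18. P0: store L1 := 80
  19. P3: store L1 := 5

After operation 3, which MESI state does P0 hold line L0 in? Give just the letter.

state = I

step 1: P1: store L0 := 1  ⟶  IMII  (L0)  txn=BusRdX  M[L0]=50
step 2: P1: store L1 := 76  ⟶  IMII  (L1)  txn=BusRdX  M[L1]=90
step 3: P3: load  L0  ⟶  ISIS  (L0)  txn=BusRd+Flush  M[L0]=1
step 4: P3: store L0 := 86  ⟶  IIIM  (L0)  txn=BusUpgr  M[L0]=1
step 5: P3: load  L2  ⟶  IIIE  (L2)  txn=BusRd  M[L2]=0
step 6: P3: store L0 := 45  ⟶  IIIM  (L0)  txn=∅  M[L0]=1
step 7: P2: load  L0  ⟶  IISS  (L0)  txn=BusRd+Flush  M[L0]=45
step 8: P3: load  L1  ⟶  ISIS  (L1)  txn=BusRd+Flush  M[L1]=76
step 9: P0: load  L1  ⟶  SSIS  (L1)  txn=BusRd  M[L1]=76
step 10: P2: load  L1  ⟶  SSSS  (L1)  txn=BusRd  M[L1]=76
step 11: P0: store L2 := 58  ⟶  MIII  (L2)  txn=BusRdX  M[L2]=0
step 12: P1: store L1 := 82  ⟶  IMII  (L1)  txn=BusUpgr  M[L1]=76
step 13: P0: store L2 := 69  ⟶  MIII  (L2)  txn=∅  M[L2]=0
step 14: P1: load  L0  ⟶  ISSS  (L0)  txn=BusRd  M[L0]=45
step 15: P0: store L1 := 5  ⟶  MIII  (L1)  txn=BusRdX+Flush  M[L1]=82
step 16: P2: store L0 := 83  ⟶  IIMI  (L0)  txn=BusUpgr  M[L0]=45
step 17: P1: load  L2  ⟶  SSII  (L2)  txn=BusRd+Flush  M[L2]=69
step 18: P0: store L1 := 80  ⟶  MIII  (L1)  txn=∅  M[L1]=82
step 19: P3: store L1 := 5  ⟶  IIIM  (L1)  txn=BusRdX+Flush  M[L1]=80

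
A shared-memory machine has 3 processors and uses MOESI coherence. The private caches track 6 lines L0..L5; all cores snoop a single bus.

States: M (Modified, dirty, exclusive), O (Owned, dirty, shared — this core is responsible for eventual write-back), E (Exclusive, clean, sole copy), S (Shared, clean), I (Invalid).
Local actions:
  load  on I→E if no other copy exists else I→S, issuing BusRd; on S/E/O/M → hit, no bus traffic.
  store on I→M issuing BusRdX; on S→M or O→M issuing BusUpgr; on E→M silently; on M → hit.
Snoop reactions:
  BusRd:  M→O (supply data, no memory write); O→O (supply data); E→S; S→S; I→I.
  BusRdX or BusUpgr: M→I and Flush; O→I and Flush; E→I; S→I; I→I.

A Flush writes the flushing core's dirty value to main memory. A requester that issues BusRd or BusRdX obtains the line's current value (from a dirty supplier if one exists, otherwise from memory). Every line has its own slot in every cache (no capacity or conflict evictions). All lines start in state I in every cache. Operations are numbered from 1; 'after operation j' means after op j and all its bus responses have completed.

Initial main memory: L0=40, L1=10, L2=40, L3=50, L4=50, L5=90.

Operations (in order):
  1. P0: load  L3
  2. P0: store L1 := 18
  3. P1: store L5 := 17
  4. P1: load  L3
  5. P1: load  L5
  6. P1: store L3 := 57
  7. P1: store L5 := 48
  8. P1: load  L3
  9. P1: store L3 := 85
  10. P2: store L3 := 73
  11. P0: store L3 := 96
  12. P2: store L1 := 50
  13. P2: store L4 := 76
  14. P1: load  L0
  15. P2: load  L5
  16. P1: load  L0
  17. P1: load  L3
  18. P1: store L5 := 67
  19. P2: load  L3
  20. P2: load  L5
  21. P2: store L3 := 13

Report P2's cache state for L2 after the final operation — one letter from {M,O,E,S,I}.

state = I

[1] P0: load  L3 | P0:E(50), P1:I, P2:I | bus: BusRd
[2] P0: store L1 := 18 | P0:M(18), P1:I, P2:I | bus: BusRdX
[3] P1: store L5 := 17 | P0:I, P1:M(17), P2:I | bus: BusRdX
[4] P1: load  L3 | P0:S(50), P1:S(50), P2:I | bus: BusRd
[5] P1: load  L5 | P0:I, P1:M(17), P2:I | bus: none
[6] P1: store L3 := 57 | P0:I, P1:M(57), P2:I | bus: BusUpgr
[7] P1: store L5 := 48 | P0:I, P1:M(48), P2:I | bus: none
[8] P1: load  L3 | P0:I, P1:M(57), P2:I | bus: none
[9] P1: store L3 := 85 | P0:I, P1:M(85), P2:I | bus: none
[10] P2: store L3 := 73 | P0:I, P1:I, P2:M(73) | bus: BusRdX,Flush
[11] P0: store L3 := 96 | P0:M(96), P1:I, P2:I | bus: BusRdX,Flush
[12] P2: store L1 := 50 | P0:I, P1:I, P2:M(50) | bus: BusRdX,Flush
[13] P2: store L4 := 76 | P0:I, P1:I, P2:M(76) | bus: BusRdX
[14] P1: load  L0 | P0:I, P1:E(40), P2:I | bus: BusRd
[15] P2: load  L5 | P0:I, P1:O(48), P2:S(48) | bus: BusRd
[16] P1: load  L0 | P0:I, P1:E(40), P2:I | bus: none
[17] P1: load  L3 | P0:O(96), P1:S(96), P2:I | bus: BusRd
[18] P1: store L5 := 67 | P0:I, P1:M(67), P2:I | bus: BusUpgr
[19] P2: load  L3 | P0:O(96), P1:S(96), P2:S(96) | bus: BusRd
[20] P2: load  L5 | P0:I, P1:O(67), P2:S(67) | bus: BusRd
[21] P2: store L3 := 13 | P0:I, P1:I, P2:M(13) | bus: BusUpgr,Flush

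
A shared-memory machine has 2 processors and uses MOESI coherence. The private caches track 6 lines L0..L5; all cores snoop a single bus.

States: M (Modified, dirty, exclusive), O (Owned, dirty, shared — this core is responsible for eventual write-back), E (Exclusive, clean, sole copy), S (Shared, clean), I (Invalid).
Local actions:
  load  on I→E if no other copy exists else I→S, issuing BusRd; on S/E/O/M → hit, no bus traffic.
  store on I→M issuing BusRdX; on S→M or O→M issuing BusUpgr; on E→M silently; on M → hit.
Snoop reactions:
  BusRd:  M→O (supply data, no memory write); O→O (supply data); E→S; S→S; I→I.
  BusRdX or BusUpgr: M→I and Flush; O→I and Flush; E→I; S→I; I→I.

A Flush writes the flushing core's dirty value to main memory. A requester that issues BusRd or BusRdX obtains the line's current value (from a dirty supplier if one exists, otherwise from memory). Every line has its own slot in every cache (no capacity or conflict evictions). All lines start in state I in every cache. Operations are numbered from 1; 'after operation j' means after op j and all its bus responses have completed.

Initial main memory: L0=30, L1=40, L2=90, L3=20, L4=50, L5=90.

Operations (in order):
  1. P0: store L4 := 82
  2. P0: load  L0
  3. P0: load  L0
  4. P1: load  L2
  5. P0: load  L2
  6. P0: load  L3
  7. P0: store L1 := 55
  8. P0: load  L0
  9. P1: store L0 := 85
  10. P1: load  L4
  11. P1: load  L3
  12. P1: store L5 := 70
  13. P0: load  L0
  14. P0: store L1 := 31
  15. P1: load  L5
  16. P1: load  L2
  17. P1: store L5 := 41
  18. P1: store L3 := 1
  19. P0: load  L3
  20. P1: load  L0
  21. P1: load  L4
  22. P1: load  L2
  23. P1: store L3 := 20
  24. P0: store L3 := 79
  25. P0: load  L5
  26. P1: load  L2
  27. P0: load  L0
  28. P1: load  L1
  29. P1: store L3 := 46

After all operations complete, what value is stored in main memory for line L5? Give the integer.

  op1 P0: store L4 := 82 → M/I on L4; bus BusRdX; mem=50
  op2 P0: load  L0 → E/I on L0; bus BusRd; mem=30
  op3 P0: load  L0 → E/I on L0; bus (none); mem=30
  op4 P1: load  L2 → I/E on L2; bus BusRd; mem=90
  op5 P0: load  L2 → S/S on L2; bus BusRd; mem=90
  op6 P0: load  L3 → E/I on L3; bus BusRd; mem=20
  op7 P0: store L1 := 55 → M/I on L1; bus BusRdX; mem=40
  op8 P0: load  L0 → E/I on L0; bus (none); mem=30
  op9 P1: store L0 := 85 → I/M on L0; bus BusRdX; mem=30
  op10 P1: load  L4 → O/S on L4; bus BusRd; mem=50
  op11 P1: load  L3 → S/S on L3; bus BusRd; mem=20
  op12 P1: store L5 := 70 → I/M on L5; bus BusRdX; mem=90
  op13 P0: load  L0 → S/O on L0; bus BusRd; mem=30
  op14 P0: store L1 := 31 → M/I on L1; bus (none); mem=40
  op15 P1: load  L5 → I/M on L5; bus (none); mem=90
  op16 P1: load  L2 → S/S on L2; bus (none); mem=90
  op17 P1: store L5 := 41 → I/M on L5; bus (none); mem=90
  op18 P1: store L3 := 1 → I/M on L3; bus BusUpgr; mem=20
  op19 P0: load  L3 → S/O on L3; bus BusRd; mem=20
  op20 P1: load  L0 → S/O on L0; bus (none); mem=30
  op21 P1: load  L4 → O/S on L4; bus (none); mem=50
  op22 P1: load  L2 → S/S on L2; bus (none); mem=90
  op23 P1: store L3 := 20 → I/M on L3; bus BusUpgr; mem=20
  op24 P0: store L3 := 79 → M/I on L3; bus BusRdX Flush; mem=20
  op25 P0: load  L5 → S/O on L5; bus BusRd; mem=90
  op26 P1: load  L2 → S/S on L2; bus (none); mem=90
  op27 P0: load  L0 → S/O on L0; bus (none); mem=30
  op28 P1: load  L1 → O/S on L1; bus BusRd; mem=40
  op29 P1: store L3 := 46 → I/M on L3; bus BusRdX Flush; mem=79

memory[L5] = 90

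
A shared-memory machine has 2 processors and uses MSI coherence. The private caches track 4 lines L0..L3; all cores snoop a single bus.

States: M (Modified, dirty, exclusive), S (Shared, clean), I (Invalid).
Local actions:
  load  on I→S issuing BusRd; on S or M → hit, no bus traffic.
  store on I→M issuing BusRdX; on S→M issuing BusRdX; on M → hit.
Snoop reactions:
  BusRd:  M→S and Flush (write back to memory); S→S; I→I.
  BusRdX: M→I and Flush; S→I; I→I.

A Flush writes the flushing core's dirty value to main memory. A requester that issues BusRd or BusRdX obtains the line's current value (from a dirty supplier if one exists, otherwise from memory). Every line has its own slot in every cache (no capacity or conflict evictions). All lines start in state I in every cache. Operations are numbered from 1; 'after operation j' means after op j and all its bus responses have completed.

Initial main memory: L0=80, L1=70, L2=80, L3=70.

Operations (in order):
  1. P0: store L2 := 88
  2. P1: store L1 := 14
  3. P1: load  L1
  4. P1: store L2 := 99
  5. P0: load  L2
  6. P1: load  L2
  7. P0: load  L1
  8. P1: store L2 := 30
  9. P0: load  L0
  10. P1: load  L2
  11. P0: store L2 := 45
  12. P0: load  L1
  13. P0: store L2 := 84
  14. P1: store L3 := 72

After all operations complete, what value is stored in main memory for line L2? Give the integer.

step 1: P0: store L2 := 88  ⟶  MI  (L2)  txn=BusRdX  M[L2]=80
step 2: P1: store L1 := 14  ⟶  IM  (L1)  txn=BusRdX  M[L1]=70
step 3: P1: load  L1  ⟶  IM  (L1)  txn=∅  M[L1]=70
step 4: P1: store L2 := 99  ⟶  IM  (L2)  txn=BusRdX+Flush  M[L2]=88
step 5: P0: load  L2  ⟶  SS  (L2)  txn=BusRd+Flush  M[L2]=99
step 6: P1: load  L2  ⟶  SS  (L2)  txn=∅  M[L2]=99
step 7: P0: load  L1  ⟶  SS  (L1)  txn=BusRd+Flush  M[L1]=14
step 8: P1: store L2 := 30  ⟶  IM  (L2)  txn=BusRdX  M[L2]=99
step 9: P0: load  L0  ⟶  SI  (L0)  txn=BusRd  M[L0]=80
step 10: P1: load  L2  ⟶  IM  (L2)  txn=∅  M[L2]=99
step 11: P0: store L2 := 45  ⟶  MI  (L2)  txn=BusRdX+Flush  M[L2]=30
step 12: P0: load  L1  ⟶  SS  (L1)  txn=∅  M[L1]=14
step 13: P0: store L2 := 84  ⟶  MI  (L2)  txn=∅  M[L2]=30
step 14: P1: store L3 := 72  ⟶  IM  (L3)  txn=BusRdX  M[L3]=70

memory[L2] = 30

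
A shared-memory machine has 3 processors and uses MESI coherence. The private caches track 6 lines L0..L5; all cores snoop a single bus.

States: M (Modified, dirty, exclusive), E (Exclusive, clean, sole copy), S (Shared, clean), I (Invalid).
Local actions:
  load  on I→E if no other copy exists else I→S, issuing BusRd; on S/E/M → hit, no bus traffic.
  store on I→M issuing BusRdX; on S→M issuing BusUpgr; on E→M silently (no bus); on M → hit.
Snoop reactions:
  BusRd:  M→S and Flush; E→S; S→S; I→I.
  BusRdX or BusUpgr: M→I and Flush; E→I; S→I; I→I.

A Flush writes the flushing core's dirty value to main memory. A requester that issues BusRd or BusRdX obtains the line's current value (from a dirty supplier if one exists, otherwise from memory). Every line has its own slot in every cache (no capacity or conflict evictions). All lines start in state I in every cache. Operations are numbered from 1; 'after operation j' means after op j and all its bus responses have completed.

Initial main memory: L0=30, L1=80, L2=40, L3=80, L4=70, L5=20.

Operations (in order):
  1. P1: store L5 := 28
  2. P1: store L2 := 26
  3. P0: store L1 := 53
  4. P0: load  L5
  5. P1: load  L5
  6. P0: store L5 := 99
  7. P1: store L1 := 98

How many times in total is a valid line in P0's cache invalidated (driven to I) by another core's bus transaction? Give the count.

invalidations = 1

1. P1: store L5 := 28  bus=[BusRdX]  L5: P0=I P1=M P2=I  mem[L5]=20
2. P1: store L2 := 26  bus=[BusRdX]  L2: P0=I P1=M P2=I  mem[L2]=40
3. P0: store L1 := 53  bus=[BusRdX]  L1: P0=M P1=I P2=I  mem[L1]=80
4. P0: load  L5  bus=[BusRd,Flush]  L5: P0=S P1=S P2=I  mem[L5]=28
5. P1: load  L5  bus=[-]  L5: P0=S P1=S P2=I  mem[L5]=28
6. P0: store L5 := 99  bus=[BusUpgr]  L5: P0=M P1=I P2=I  mem[L5]=28
7. P1: store L1 := 98  bus=[BusRdX,Flush]  L1: P0=I P1=M P2=I  mem[L1]=53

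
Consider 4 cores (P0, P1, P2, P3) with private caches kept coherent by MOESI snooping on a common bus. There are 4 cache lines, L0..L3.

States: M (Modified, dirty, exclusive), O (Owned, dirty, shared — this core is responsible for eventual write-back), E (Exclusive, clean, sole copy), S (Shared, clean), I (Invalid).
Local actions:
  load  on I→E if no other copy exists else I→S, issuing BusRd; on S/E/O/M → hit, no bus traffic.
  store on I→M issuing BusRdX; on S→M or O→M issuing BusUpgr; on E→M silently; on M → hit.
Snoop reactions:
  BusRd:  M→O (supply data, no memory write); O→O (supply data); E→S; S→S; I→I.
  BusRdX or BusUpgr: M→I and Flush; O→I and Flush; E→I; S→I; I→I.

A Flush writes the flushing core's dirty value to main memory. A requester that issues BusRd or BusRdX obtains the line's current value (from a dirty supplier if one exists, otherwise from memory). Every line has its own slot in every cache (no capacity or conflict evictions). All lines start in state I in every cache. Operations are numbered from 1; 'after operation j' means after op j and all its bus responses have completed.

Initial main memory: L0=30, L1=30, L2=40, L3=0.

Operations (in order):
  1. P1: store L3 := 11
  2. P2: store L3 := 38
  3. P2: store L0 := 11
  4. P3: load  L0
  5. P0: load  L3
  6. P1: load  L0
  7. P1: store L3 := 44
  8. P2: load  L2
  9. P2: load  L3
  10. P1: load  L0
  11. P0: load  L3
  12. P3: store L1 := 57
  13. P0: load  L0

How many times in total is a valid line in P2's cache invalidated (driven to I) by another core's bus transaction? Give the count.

invalidations = 1

1. P1: store L3 := 11  bus=[BusRdX]  L3: P0=I P1=M P2=I P3=I  mem[L3]=0
2. P2: store L3 := 38  bus=[BusRdX,Flush]  L3: P0=I P1=I P2=M P3=I  mem[L3]=11
3. P2: store L0 := 11  bus=[BusRdX]  L0: P0=I P1=I P2=M P3=I  mem[L0]=30
4. P3: load  L0  bus=[BusRd]  L0: P0=I P1=I P2=O P3=S  mem[L0]=30
5. P0: load  L3  bus=[BusRd]  L3: P0=S P1=I P2=O P3=I  mem[L3]=11
6. P1: load  L0  bus=[BusRd]  L0: P0=I P1=S P2=O P3=S  mem[L0]=30
7. P1: store L3 := 44  bus=[BusRdX,Flush]  L3: P0=I P1=M P2=I P3=I  mem[L3]=38
8. P2: load  L2  bus=[BusRd]  L2: P0=I P1=I P2=E P3=I  mem[L2]=40
9. P2: load  L3  bus=[BusRd]  L3: P0=I P1=O P2=S P3=I  mem[L3]=38
10. P1: load  L0  bus=[-]  L0: P0=I P1=S P2=O P3=S  mem[L0]=30
11. P0: load  L3  bus=[BusRd]  L3: P0=S P1=O P2=S P3=I  mem[L3]=38
12. P3: store L1 := 57  bus=[BusRdX]  L1: P0=I P1=I P2=I P3=M  mem[L1]=30
13. P0: load  L0  bus=[BusRd]  L0: P0=S P1=S P2=O P3=S  mem[L0]=30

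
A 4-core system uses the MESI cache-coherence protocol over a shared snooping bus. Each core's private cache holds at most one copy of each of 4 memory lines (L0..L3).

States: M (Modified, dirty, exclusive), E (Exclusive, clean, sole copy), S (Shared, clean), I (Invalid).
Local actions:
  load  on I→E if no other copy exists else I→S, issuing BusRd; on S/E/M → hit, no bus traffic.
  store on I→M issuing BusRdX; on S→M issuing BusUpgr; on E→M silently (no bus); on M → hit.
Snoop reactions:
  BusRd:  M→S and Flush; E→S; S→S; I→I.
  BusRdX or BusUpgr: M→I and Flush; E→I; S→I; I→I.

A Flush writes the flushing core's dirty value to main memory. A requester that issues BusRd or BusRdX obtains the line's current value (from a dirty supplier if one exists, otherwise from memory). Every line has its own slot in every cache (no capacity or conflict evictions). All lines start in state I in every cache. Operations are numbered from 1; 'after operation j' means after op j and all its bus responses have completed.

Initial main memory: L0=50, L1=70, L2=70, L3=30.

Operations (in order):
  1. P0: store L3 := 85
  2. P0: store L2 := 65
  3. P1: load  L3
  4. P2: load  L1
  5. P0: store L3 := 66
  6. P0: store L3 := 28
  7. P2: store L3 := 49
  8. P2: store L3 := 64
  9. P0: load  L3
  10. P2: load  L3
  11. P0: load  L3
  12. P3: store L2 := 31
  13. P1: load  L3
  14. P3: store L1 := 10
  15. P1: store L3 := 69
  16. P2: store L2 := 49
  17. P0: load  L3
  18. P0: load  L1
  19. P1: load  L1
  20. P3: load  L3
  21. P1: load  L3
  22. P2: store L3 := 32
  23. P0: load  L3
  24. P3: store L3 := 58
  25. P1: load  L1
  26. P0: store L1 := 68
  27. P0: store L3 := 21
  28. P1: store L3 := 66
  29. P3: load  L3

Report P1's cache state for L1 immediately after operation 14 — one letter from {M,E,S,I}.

step 1: P0: store L3 := 85  ⟶  MIII  (L3)  txn=BusRdX  M[L3]=30
step 2: P0: store L2 := 65  ⟶  MIII  (L2)  txn=BusRdX  M[L2]=70
step 3: P1: load  L3  ⟶  SSII  (L3)  txn=BusRd+Flush  M[L3]=85
step 4: P2: load  L1  ⟶  IIEI  (L1)  txn=BusRd  M[L1]=70
step 5: P0: store L3 := 66  ⟶  MIII  (L3)  txn=BusUpgr  M[L3]=85
step 6: P0: store L3 := 28  ⟶  MIII  (L3)  txn=∅  M[L3]=85
step 7: P2: store L3 := 49  ⟶  IIMI  (L3)  txn=BusRdX+Flush  M[L3]=28
step 8: P2: store L3 := 64  ⟶  IIMI  (L3)  txn=∅  M[L3]=28
step 9: P0: load  L3  ⟶  SISI  (L3)  txn=BusRd+Flush  M[L3]=64
step 10: P2: load  L3  ⟶  SISI  (L3)  txn=∅  M[L3]=64
step 11: P0: load  L3  ⟶  SISI  (L3)  txn=∅  M[L3]=64
step 12: P3: store L2 := 31  ⟶  IIIM  (L2)  txn=BusRdX+Flush  M[L2]=65
step 13: P1: load  L3  ⟶  SSSI  (L3)  txn=BusRd  M[L3]=64
step 14: P3: store L1 := 10  ⟶  IIIM  (L1)  txn=BusRdX  M[L1]=70
step 15: P1: store L3 := 69  ⟶  IMII  (L3)  txn=BusUpgr  M[L3]=64
step 16: P2: store L2 := 49  ⟶  IIMI  (L2)  txn=BusRdX+Flush  M[L2]=31
step 17: P0: load  L3  ⟶  SSII  (L3)  txn=BusRd+Flush  M[L3]=69
step 18: P0: load  L1  ⟶  SIIS  (L1)  txn=BusRd+Flush  M[L1]=10
step 19: P1: load  L1  ⟶  SSIS  (L1)  txn=BusRd  M[L1]=10
step 20: P3: load  L3  ⟶  SSIS  (L3)  txn=BusRd  M[L3]=69
step 21: P1: load  L3  ⟶  SSIS  (L3)  txn=∅  M[L3]=69
step 22: P2: store L3 := 32  ⟶  IIMI  (L3)  txn=BusRdX  M[L3]=69
step 23: P0: load  L3  ⟶  SISI  (L3)  txn=BusRd+Flush  M[L3]=32
step 24: P3: store L3 := 58  ⟶  IIIM  (L3)  txn=BusRdX  M[L3]=32
step 25: P1: load  L1  ⟶  SSIS  (L1)  txn=∅  M[L1]=10
step 26: P0: store L1 := 68  ⟶  MIII  (L1)  txn=BusUpgr  M[L1]=10
step 27: P0: store L3 := 21  ⟶  MIII  (L3)  txn=BusRdX+Flush  M[L3]=58
step 28: P1: store L3 := 66  ⟶  IMII  (L3)  txn=BusRdX+Flush  M[L3]=21
step 29: P3: load  L3  ⟶  ISIS  (L3)  txn=BusRd+Flush  M[L3]=66

state = I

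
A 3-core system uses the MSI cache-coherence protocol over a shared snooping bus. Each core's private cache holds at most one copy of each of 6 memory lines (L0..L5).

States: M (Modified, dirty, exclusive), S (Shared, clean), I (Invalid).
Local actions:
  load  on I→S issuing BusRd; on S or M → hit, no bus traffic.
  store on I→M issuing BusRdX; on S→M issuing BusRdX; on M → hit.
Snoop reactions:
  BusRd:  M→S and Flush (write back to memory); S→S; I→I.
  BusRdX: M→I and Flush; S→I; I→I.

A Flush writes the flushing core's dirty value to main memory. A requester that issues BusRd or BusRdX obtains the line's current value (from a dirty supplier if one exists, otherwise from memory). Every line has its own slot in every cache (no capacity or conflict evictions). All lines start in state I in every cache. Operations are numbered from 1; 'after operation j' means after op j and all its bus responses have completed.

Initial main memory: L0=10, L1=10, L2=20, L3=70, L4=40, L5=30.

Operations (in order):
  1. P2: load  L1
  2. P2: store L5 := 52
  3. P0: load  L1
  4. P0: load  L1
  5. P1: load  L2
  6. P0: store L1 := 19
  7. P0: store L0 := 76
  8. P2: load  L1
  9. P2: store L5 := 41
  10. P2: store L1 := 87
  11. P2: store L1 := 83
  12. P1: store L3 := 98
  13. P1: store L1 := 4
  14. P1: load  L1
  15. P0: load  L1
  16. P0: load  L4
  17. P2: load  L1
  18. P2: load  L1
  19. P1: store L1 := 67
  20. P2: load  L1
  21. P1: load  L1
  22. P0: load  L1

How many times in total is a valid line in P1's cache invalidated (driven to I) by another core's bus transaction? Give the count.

step 1: P2: load  L1  ⟶  IIS  (L1)  txn=BusRd  M[L1]=10
step 2: P2: store L5 := 52  ⟶  IIM  (L5)  txn=BusRdX  M[L5]=30
step 3: P0: load  L1  ⟶  SIS  (L1)  txn=BusRd  M[L1]=10
step 4: P0: load  L1  ⟶  SIS  (L1)  txn=∅  M[L1]=10
step 5: P1: load  L2  ⟶  ISI  (L2)  txn=BusRd  M[L2]=20
step 6: P0: store L1 := 19  ⟶  MII  (L1)  txn=BusRdX  M[L1]=10
step 7: P0: store L0 := 76  ⟶  MII  (L0)  txn=BusRdX  M[L0]=10
step 8: P2: load  L1  ⟶  SIS  (L1)  txn=BusRd+Flush  M[L1]=19
step 9: P2: store L5 := 41  ⟶  IIM  (L5)  txn=∅  M[L5]=30
step 10: P2: store L1 := 87  ⟶  IIM  (L1)  txn=BusRdX  M[L1]=19
step 11: P2: store L1 := 83  ⟶  IIM  (L1)  txn=∅  M[L1]=19
step 12: P1: store L3 := 98  ⟶  IMI  (L3)  txn=BusRdX  M[L3]=70
step 13: P1: store L1 := 4  ⟶  IMI  (L1)  txn=BusRdX+Flush  M[L1]=83
step 14: P1: load  L1  ⟶  IMI  (L1)  txn=∅  M[L1]=83
step 15: P0: load  L1  ⟶  SSI  (L1)  txn=BusRd+Flush  M[L1]=4
step 16: P0: load  L4  ⟶  SII  (L4)  txn=BusRd  M[L4]=40
step 17: P2: load  L1  ⟶  SSS  (L1)  txn=BusRd  M[L1]=4
step 18: P2: load  L1  ⟶  SSS  (L1)  txn=∅  M[L1]=4
step 19: P1: store L1 := 67  ⟶  IMI  (L1)  txn=BusRdX  M[L1]=4
step 20: P2: load  L1  ⟶  ISS  (L1)  txn=BusRd+Flush  M[L1]=67
step 21: P1: load  L1  ⟶  ISS  (L1)  txn=∅  M[L1]=67
step 22: P0: load  L1  ⟶  SSS  (L1)  txn=BusRd  M[L1]=67

invalidations = 0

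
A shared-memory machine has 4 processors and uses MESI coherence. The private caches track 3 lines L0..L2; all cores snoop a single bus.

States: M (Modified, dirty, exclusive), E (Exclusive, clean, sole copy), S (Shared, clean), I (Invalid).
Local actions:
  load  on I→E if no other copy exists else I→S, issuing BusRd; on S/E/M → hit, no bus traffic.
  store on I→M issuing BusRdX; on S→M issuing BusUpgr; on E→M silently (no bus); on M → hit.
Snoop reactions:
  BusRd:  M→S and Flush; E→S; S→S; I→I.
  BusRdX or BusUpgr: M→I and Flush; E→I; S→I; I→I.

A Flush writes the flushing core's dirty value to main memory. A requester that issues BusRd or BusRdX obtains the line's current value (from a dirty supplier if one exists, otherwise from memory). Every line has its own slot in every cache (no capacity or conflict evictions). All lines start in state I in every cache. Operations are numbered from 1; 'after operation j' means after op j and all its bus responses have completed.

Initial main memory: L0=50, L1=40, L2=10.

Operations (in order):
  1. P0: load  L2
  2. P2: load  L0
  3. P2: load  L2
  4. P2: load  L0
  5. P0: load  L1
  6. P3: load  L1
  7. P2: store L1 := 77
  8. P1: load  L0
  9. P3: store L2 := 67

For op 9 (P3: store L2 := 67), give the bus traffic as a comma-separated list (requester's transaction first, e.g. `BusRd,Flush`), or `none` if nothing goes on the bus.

1. P0: load  L2  bus=[BusRd]  L2: P0=E P1=I P2=I P3=I  mem[L2]=10
2. P2: load  L0  bus=[BusRd]  L0: P0=I P1=I P2=E P3=I  mem[L0]=50
3. P2: load  L2  bus=[BusRd]  L2: P0=S P1=I P2=S P3=I  mem[L2]=10
4. P2: load  L0  bus=[-]  L0: P0=I P1=I P2=E P3=I  mem[L0]=50
5. P0: load  L1  bus=[BusRd]  L1: P0=E P1=I P2=I P3=I  mem[L1]=40
6. P3: load  L1  bus=[BusRd]  L1: P0=S P1=I P2=I P3=S  mem[L1]=40
7. P2: store L1 := 77  bus=[BusRdX]  L1: P0=I P1=I P2=M P3=I  mem[L1]=40
8. P1: load  L0  bus=[BusRd]  L0: P0=I P1=S P2=S P3=I  mem[L0]=50
9. P3: store L2 := 67  bus=[BusRdX]  L2: P0=I P1=I P2=I P3=M  mem[L2]=10

bus = BusRdX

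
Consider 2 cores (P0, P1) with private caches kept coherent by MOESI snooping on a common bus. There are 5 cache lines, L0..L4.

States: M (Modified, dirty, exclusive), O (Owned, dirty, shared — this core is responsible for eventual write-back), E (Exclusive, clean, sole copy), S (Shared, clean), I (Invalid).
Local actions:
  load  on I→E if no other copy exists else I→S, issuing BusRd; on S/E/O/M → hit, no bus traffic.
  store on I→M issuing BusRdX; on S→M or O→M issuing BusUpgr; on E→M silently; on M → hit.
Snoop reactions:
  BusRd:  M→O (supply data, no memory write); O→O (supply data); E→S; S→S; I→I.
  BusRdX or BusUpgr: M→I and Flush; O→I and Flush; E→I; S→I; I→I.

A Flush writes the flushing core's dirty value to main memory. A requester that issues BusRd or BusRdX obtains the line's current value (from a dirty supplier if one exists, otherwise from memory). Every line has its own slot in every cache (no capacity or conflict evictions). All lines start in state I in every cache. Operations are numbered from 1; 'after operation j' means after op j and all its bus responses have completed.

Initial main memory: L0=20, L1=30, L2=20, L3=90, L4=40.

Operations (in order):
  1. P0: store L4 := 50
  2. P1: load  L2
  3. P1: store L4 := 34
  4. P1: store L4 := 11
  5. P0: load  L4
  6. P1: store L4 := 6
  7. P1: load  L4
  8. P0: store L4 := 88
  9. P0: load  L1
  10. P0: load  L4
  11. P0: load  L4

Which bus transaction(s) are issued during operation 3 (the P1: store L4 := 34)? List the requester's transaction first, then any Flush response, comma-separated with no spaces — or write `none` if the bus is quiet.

bus = BusRdX,Flush

  op1 P0: store L4 := 50 → M/I on L4; bus BusRdX; mem=40
  op2 P1: load  L2 → I/E on L2; bus BusRd; mem=20
  op3 P1: store L4 := 34 → I/M on L4; bus BusRdX Flush; mem=50
  op4 P1: store L4 := 11 → I/M on L4; bus (none); mem=50
  op5 P0: load  L4 → S/O on L4; bus BusRd; mem=50
  op6 P1: store L4 := 6 → I/M on L4; bus BusUpgr; mem=50
  op7 P1: load  L4 → I/M on L4; bus (none); mem=50
  op8 P0: store L4 := 88 → M/I on L4; bus BusRdX Flush; mem=6
  op9 P0: load  L1 → E/I on L1; bus BusRd; mem=30
  op10 P0: load  L4 → M/I on L4; bus (none); mem=6
  op11 P0: load  L4 → M/I on L4; bus (none); mem=6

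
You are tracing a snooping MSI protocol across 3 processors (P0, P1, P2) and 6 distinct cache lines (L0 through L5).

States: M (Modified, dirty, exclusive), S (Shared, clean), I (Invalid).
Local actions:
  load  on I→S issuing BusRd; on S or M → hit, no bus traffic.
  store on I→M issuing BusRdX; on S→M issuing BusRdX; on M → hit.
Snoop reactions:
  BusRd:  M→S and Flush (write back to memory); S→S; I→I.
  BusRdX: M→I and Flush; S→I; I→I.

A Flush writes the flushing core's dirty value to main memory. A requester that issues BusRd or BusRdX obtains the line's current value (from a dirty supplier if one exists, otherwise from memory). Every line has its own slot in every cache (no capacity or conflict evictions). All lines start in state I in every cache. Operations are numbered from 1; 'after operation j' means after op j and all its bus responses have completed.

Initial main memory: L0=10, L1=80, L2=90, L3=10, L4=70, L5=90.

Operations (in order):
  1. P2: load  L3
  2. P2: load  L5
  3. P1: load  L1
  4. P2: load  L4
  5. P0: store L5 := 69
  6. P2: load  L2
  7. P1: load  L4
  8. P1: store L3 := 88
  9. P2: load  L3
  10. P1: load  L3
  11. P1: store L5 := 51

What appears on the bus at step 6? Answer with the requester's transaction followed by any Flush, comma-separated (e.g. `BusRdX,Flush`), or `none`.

step 1: P2: load  L3  ⟶  IIS  (L3)  txn=BusRd  M[L3]=10
step 2: P2: load  L5  ⟶  IIS  (L5)  txn=BusRd  M[L5]=90
step 3: P1: load  L1  ⟶  ISI  (L1)  txn=BusRd  M[L1]=80
step 4: P2: load  L4  ⟶  IIS  (L4)  txn=BusRd  M[L4]=70
step 5: P0: store L5 := 69  ⟶  MII  (L5)  txn=BusRdX  M[L5]=90
step 6: P2: load  L2  ⟶  IIS  (L2)  txn=BusRd  M[L2]=90
step 7: P1: load  L4  ⟶  ISS  (L4)  txn=BusRd  M[L4]=70
step 8: P1: store L3 := 88  ⟶  IMI  (L3)  txn=BusRdX  M[L3]=10
step 9: P2: load  L3  ⟶  ISS  (L3)  txn=BusRd+Flush  M[L3]=88
step 10: P1: load  L3  ⟶  ISS  (L3)  txn=∅  M[L3]=88
step 11: P1: store L5 := 51  ⟶  IMI  (L5)  txn=BusRdX+Flush  M[L5]=69

bus = BusRd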